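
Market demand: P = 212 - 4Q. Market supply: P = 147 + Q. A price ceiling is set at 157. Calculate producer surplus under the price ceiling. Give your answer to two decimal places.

50.00

Without the control, 212 - 4Q = 147 + Q so Q* = 13 and P* = 160.
At the ceiling price 157, quantity supplied is (157 - 147)/1 = 10; supply is the short side, so Q = 10 trades at P = 157.
PS is the triangle above supply below 157: (1/2)(10)(157 - 147) = 50.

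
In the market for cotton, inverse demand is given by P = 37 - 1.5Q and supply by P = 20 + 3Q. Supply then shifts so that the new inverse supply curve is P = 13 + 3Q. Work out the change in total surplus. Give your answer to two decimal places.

Initial equilibrium: Q_0 = 3.7778, P_0 = 31.3333; CS_0 = (1/2)(3.7778)(5.6667) = 10.7037, PS_0 = (1/2)(3.7778)(11.3333) = 21.4074.
New equilibrium: 37 - 1.5Q = 13 + 3Q gives Q_1 = 5.3333, P_1 = 29; CS_1 = 21.3333, PS_1 = 42.6667.
Change in total surplus = (21.3333 + 42.6667) - (10.7037 + 21.4074) = 31.8889.

31.89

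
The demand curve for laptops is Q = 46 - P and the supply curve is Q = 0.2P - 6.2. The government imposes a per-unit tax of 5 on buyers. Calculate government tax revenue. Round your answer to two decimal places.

8.33

Rewriting demand in inverse form: P = 46 - Q.
Rewriting supply in inverse form: P = 31 + 5Q.
Pre-tax equilibrium: 46 - Q = 31 + 5Q gives Q* = 2.5, P* = 43.5.
A tax on buyers shifts demand down by 5: (46 - 5) - Q = 31 + 5Q, so Q_t = 1.6667. Buyers pay P_b = 44.3333; sellers receive P_s = P_b - 5 = 39.3333.
Revenue is the tax times quantity traded: 5 x 1.6667 = 8.3333.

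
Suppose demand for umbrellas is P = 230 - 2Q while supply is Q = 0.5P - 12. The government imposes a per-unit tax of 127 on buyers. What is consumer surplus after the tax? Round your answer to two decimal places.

Rewriting supply in inverse form: P = 24 + 2Q.
Without the tax, 230 - 2Q = 24 + 2Q so Q* = 51.5 and P* = 127.
With the tax, buyers' net willingness to pay falls by 127: (230 - 127) - 2Q = 24 + 2Q, so Q_t = 19.75. Buyers pay P_b = 190.5; sellers receive P_s = P_b - 127 = 63.5.
Consumer surplus is the triangle under demand above P_b: (1/2)(19.75)(230 - 190.5) = 390.0625.

390.06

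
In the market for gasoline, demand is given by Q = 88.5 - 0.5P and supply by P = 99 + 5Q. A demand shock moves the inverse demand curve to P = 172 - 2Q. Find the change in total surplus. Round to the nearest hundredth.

-53.93

Rewriting demand in inverse form: P = 177 - 2Q.
Initial equilibrium: Q_0 = 11.1429, P_0 = 154.7143; CS_0 = (1/2)(11.1429)(22.2857) = 124.1633, PS_0 = (1/2)(11.1429)(55.7143) = 310.4082.
New equilibrium: 172 - 2Q = 99 + 5Q gives Q_1 = 10.4286, P_1 = 151.1429; CS_1 = 108.7551, PS_1 = 271.8878.
Change in total surplus = (108.7551 + 271.8878) - (124.1633 + 310.4082) = -53.9286.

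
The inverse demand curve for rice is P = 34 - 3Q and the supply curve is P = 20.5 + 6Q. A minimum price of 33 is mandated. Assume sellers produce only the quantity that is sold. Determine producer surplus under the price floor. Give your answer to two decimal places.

Without the control, 34 - 3Q = 20.5 + 6Q so Q* = 1.5 and P* = 29.5.
At P = 33, buyers demand (34 - 33)/3 = 0.3333 while sellers would supply more, so the quantity traded is 0.3333 at price 33.
The supply price at Q = 0.3333 is 22.5. PS is the trapezoid between 33 and supply over [0, 0.3333]: (1/2)[(33 - 20.5) + (33 - 22.5)](0.3333) = 3.8333.

3.83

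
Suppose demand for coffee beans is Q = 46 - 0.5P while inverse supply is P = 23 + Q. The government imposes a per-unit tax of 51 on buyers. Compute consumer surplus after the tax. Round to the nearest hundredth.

36.00

Rewriting demand in inverse form: P = 92 - 2Q.
Without the tax, 92 - 2Q = 23 + Q so Q* = 23 and P* = 46.
A tax on buyers shifts demand down by 51: (92 - 51) - 2Q = 23 + Q, so Q_t = 6. Buyers pay P_b = 80; sellers receive P_s = P_b - 51 = 29.
CS = (1/2)(Q_t)(92 - P_b) = (1/2)(6)(12) = 36.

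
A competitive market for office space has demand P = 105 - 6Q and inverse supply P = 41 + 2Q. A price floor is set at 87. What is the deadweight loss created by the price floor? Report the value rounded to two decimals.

100.00

Free-market equilibrium: 105 - 6Q = 41 + 2Q gives Q* = 8, P* = 57.
At the floor price 87, quantity demanded is (105 - 87)/6 = 3; demand is the short side, so Q = 3 trades at P = 87.
The lost-trades triangle has base Q* - 3 = 5 and height equal to the gap between the curves at Q = 3, which is 87 - 47 = 40. DWL = (1/2)(5)(40) = 100.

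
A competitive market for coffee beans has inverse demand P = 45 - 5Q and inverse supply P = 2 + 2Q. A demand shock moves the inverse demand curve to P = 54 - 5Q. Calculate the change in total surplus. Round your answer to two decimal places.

Initial equilibrium: Q_0 = 6.1429, P_0 = 14.2857; CS_0 = (1/2)(6.1429)(30.7143) = 94.3367, PS_0 = (1/2)(6.1429)(12.2857) = 37.7347.
New equilibrium: 54 - 5Q = 2 + 2Q gives Q_1 = 7.4286, P_1 = 16.8571; CS_1 = 137.9592, PS_1 = 55.1837.
Change in total surplus = (137.9592 + 55.1837) - (94.3367 + 37.7347) = 61.0714.

61.07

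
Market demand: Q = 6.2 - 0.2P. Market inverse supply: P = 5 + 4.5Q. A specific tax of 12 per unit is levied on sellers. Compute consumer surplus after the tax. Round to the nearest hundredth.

Rewriting demand in inverse form: P = 31 - 5Q.
Without the tax, 31 - 5Q = 5 + 4.5Q so Q* = 2.7368 and P* = 17.3158.
A tax on sellers shifts supply up by 12: 31 - 5Q = 5 + 4.5Q + 12, so Q_t = 1.4737. Buyers pay P_b = 23.6316; sellers receive P_s = P_b - 12 = 11.6316.
Consumer surplus is the triangle under demand above P_b: (1/2)(1.4737)(31 - 23.6316) = 5.4294.

5.43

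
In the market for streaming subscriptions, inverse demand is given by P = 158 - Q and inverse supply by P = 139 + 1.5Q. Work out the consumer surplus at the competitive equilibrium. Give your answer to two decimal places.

28.88

Set 158 - Q = 139 + 1.5Q, which gives 19 = 2.5Q, so Q* = 7.6 and P* = 158 - (7.6) = 150.4.
The demand choke price is 158, so CS = (1/2)(Q*)(158 - P*) = (1/2)(7.6)(7.6) = 28.88.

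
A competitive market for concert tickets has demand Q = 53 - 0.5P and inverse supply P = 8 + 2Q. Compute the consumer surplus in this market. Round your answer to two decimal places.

600.25

Rewriting demand in inverse form: P = 106 - 2Q.
Set 106 - 2Q = 8 + 2Q, which gives 98 = 4Q, so Q* = 24.5 and P* = 106 - 2(24.5) = 57.
Consumer surplus is the triangle under demand above P*: (1/2)(24.5)(106 - 57) = (1/2)(24.5)(49) = 600.25.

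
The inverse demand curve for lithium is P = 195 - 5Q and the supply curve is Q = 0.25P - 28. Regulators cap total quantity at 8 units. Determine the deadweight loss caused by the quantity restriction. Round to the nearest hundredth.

Rewriting supply in inverse form: P = 112 + 4Q.
Unrestricted equilibrium: Q* = (195 - 112)/(5 + 4) = 9.2222.
At Q = 8 the demand price is 195 - 5(8) = 155 and the supply price is 112 + 4(8) = 144.
DWL = (1/2)(gap between curves at 8) x (Q* - 8) = (1/2)(11)(1.2222) = 6.7222.

6.72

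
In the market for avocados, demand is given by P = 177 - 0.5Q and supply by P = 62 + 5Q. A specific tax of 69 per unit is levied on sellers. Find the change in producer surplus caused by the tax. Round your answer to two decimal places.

Without the tax, 177 - 0.5Q = 62 + 5Q so Q* = 20.9091 and P* = 166.5455.
With the tax, sellers need 69 more per unit: 177 - 0.5Q = 62 + 5Q + 69, so Q_t = 8.3636. Buyers pay P_b = 172.8182; sellers receive P_s = P_b - 69 = 103.8182.
PS falls from (1/2)(20.9091)(104.5455) = 1092.9752 to (1/2)(8.3636)(41.8182) = 174.876, a change of -918.0992.

-918.10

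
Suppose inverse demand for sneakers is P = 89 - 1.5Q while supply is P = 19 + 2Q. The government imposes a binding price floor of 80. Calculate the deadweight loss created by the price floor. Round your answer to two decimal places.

Free-market equilibrium: 89 - 1.5Q = 19 + 2Q gives Q* = 20, P* = 59.
At P = 80, buyers demand (89 - 80)/1.5 = 6 while sellers would supply more, so the quantity traded is 6 at price 80.
At Q = 6 the demand price is 80 and the supply price is 31. Deadweight loss is the triangle between the curves from 6 to 20: (1/2)(80 - 31)(20 - 6) = 343.

343.00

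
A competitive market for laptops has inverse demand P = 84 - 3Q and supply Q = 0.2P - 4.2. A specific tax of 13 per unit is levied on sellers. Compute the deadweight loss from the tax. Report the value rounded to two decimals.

10.56

Rewriting supply in inverse form: P = 21 + 5Q.
Without the tax, 84 - 3Q = 21 + 5Q so Q* = 7.875 and P* = 60.375.
With the tax, sellers need 13 more per unit: 84 - 3Q = 21 + 5Q + 13, so Q_t = 6.25. Buyers pay P_b = 65.25; sellers receive P_s = P_b - 13 = 52.25.
The welfare triangle lost has base Q* - Q_t = 1.625 and height t = 13, so DWL = (1/2)(1.625)(13) = 10.5625.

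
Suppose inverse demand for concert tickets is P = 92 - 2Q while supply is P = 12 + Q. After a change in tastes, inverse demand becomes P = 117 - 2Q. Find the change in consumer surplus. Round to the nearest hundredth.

Initial equilibrium: Q_0 = 26.6667, P_0 = 38.6667; CS_0 = (1/2)(26.6667)(53.3333) = 711.1111, PS_0 = (1/2)(26.6667)(26.6667) = 355.5556.
New equilibrium: 117 - 2Q = 12 + Q gives Q_1 = 35, P_1 = 47; CS_1 = 1225, PS_1 = 612.5.
Change in consumer surplus = 1225 - 711.1111 = 513.8889.

513.89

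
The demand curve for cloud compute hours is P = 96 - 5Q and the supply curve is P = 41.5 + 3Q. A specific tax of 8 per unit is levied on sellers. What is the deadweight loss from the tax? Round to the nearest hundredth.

4.00

Without the tax, 96 - 5Q = 41.5 + 3Q so Q* = 6.8125 and P* = 61.9375.
With the tax, sellers need 8 more per unit: 96 - 5Q = 41.5 + 3Q + 8, so Q_t = 5.8125. Buyers pay P_b = 66.9375; sellers receive P_s = P_b - 8 = 58.9375.
Deadweight loss is the triangle between the curves from Q_t to Q*: (1/2)(6.8125 - 5.8125)(8) = 4.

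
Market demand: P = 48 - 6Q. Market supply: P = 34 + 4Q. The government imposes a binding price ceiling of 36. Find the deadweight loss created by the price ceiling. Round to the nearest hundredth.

Free-market equilibrium: 48 - 6Q = 34 + 4Q gives Q* = 1.4, P* = 39.6.
At P = 36, sellers supply (36 - 34)/4 = 0.5 while buyers want more, so the quantity traded is 0.5 at price 36.
At Q = 0.5 the demand price is 45 and the supply price is 36. Deadweight loss is the triangle between the curves from 0.5 to 1.4: (1/2)(45 - 36)(1.4 - 0.5) = 4.05.

4.05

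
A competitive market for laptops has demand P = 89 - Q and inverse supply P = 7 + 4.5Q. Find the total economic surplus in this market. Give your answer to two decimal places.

611.27

Set 89 - Q = 7 + 4.5Q, which gives 82 = 5.5Q, so Q* = 14.9091 and P* = 89 - (14.9091) = 74.0909.
Total surplus is the full triangle between the curves from 0 to Q*: (1/2)(14.9091)(89 - 7) = 611.2727.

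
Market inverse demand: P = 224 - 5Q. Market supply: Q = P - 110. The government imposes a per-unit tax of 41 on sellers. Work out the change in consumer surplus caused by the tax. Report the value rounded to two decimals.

-532.43

Rewriting supply in inverse form: P = 110 + Q.
Pre-tax equilibrium: 224 - 5Q = 110 + Q gives Q* = 19, P* = 129.
A tax on sellers shifts supply up by 41: 224 - 5Q = 110 + Q + 41, so Q_t = 12.1667. Buyers pay P_b = 163.1667; sellers receive P_s = P_b - 41 = 122.1667.
CS falls from (1/2)(19)(95) = 902.5 to (1/2)(12.1667)(60.8333) = 370.0694, a change of -532.4306.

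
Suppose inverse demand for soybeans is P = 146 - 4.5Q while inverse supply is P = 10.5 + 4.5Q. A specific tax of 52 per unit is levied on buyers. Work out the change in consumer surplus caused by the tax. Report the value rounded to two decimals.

-316.33

Pre-tax equilibrium: 146 - 4.5Q = 10.5 + 4.5Q gives Q* = 15.0556, P* = 78.25.
With the tax, buyers' net willingness to pay falls by 52: (146 - 52) - 4.5Q = 10.5 + 4.5Q, so Q_t = 9.2778. Buyers pay P_b = 104.25; sellers receive P_s = P_b - 52 = 52.25.
Consumers lose the trapezoid between P* and P_b out to Q_t plus the triangle from Q_t to Q*: change in CS = 193.6736 - 510.0069 = -316.3333.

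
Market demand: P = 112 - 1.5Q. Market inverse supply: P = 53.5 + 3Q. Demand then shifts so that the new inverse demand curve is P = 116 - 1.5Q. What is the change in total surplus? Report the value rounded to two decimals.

53.78

Initial equilibrium: Q_0 = 13, P_0 = 92.5; CS_0 = (1/2)(13)(19.5) = 126.75, PS_0 = (1/2)(13)(39) = 253.5.
New equilibrium: 116 - 1.5Q = 53.5 + 3Q gives Q_1 = 13.8889, P_1 = 95.1667; CS_1 = 144.6759, PS_1 = 289.3519.
Change in total surplus = (144.6759 + 289.3519) - (126.75 + 253.5) = 53.7778.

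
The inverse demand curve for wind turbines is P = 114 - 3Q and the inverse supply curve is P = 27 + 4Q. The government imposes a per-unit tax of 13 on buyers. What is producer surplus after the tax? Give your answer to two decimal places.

223.51

Pre-tax equilibrium: 114 - 3Q = 27 + 4Q gives Q* = 12.4286, P* = 76.7143.
A tax on buyers shifts demand down by 13: (114 - 13) - 3Q = 27 + 4Q, so Q_t = 10.5714. Buyers pay P_b = 82.2857; sellers receive P_s = P_b - 13 = 69.2857.
Producer surplus is the triangle above supply below P_s: (1/2)(10.5714)(69.2857 - 27) = 223.5102.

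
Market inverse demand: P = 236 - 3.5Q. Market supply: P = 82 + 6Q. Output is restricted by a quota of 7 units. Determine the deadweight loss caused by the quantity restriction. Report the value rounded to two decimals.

Without the quota, 236 - 3.5Q = 82 + 6Q gives Q* = 16.2105.
At Q = 7 the demand price is 236 - 3.5(7) = 211.5 and the supply price is 82 + 6(7) = 124.
Deadweight loss is the triangle between the curves from 7 to 16.2105: (1/2)(211.5 - 124)(16.2105 - 7) = 402.9605.

402.96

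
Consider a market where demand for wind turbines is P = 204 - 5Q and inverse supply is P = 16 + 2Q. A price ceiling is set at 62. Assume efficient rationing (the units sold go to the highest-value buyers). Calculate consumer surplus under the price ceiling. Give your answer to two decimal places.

Free-market equilibrium: 204 - 5Q = 16 + 2Q gives Q* = 26.8571, P* = 69.7143.
At P = 62, sellers supply (62 - 16)/2 = 23 while buyers want more, so the quantity traded is 23 at price 62.
The demand price at Q = 23 is 89. CS is the trapezoid between demand and 62 over [0, 23]: (1/2)[(204 - 62) + (89 - 62)](23) = 1943.5.

1943.50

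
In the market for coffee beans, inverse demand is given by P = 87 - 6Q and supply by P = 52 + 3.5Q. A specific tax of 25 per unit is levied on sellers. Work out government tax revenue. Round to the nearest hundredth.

Pre-tax equilibrium: 87 - 6Q = 52 + 3.5Q gives Q* = 3.6842, P* = 64.8947.
With the tax, sellers need 25 more per unit: 87 - 6Q = 52 + 3.5Q + 25, so Q_t = 1.0526. Buyers pay P_b = 80.6842; sellers receive P_s = P_b - 25 = 55.6842.
Tax revenue = t x Q_t = 25 x 1.0526 = 26.3158.

26.32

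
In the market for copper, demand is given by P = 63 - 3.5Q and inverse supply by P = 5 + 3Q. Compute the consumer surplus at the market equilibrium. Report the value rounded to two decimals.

Setting demand equal to supply, 58 = 6.5Q, so Q* = 8.9231 and P* = 31.7692.
Consumer surplus is the triangle under demand above P*: (1/2)(8.9231)(63 - 31.7692) = (1/2)(8.9231)(31.2308) = 139.3373.

139.34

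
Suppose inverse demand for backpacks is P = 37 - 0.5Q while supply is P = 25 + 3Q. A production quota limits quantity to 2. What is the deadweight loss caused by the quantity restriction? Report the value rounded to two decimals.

Without the quota, 37 - 0.5Q = 25 + 3Q gives Q* = 3.4286.
At Q = 2 the demand price is 37 - 0.5(2) = 36 and the supply price is 25 + 3(2) = 31.
Deadweight loss is the triangle between the curves from 2 to 3.4286: (1/2)(36 - 31)(3.4286 - 2) = 3.5714.

3.57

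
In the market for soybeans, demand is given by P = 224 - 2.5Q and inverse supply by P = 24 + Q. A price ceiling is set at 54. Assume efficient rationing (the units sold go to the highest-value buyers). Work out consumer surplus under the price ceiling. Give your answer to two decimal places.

Free-market equilibrium: 224 - 2.5Q = 24 + Q gives Q* = 57.1429, P* = 81.1429.
At P = 54, sellers supply (54 - 24)/1 = 30 while buyers want more, so the quantity traded is 30 at price 54.
The demand price at Q = 30 is 149. CS is the trapezoid between demand and 54 over [0, 30]: (1/2)[(224 - 54) + (149 - 54)](30) = 3975.

3975.00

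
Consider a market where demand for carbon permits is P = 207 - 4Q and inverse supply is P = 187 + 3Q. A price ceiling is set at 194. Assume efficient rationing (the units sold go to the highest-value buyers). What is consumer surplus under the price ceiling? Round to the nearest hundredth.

19.44

Free-market equilibrium: 207 - 4Q = 187 + 3Q gives Q* = 2.8571, P* = 195.5714.
At P = 194, sellers supply (194 - 187)/3 = 2.3333 while buyers want more, so the quantity traded is 2.3333 at price 194.
The demand price at Q = 2.3333 is 197.6667. CS is the trapezoid between demand and 194 over [0, 2.3333]: (1/2)[(207 - 194) + (197.6667 - 194)](2.3333) = 19.4444.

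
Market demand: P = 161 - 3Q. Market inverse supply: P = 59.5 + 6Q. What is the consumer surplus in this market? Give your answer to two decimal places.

Equilibrium: 161 - 3Q = 59.5 + 6Q, so Q* = 11.2778 and P* = 127.1667.
Consumer surplus is the triangle under demand above P*: (1/2)(11.2778)(161 - 127.1667) = (1/2)(11.2778)(33.8333) = 190.7824.

190.78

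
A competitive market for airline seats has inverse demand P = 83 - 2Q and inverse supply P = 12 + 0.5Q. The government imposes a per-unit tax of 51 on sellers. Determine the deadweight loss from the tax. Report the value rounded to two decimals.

Pre-tax equilibrium: 83 - 2Q = 12 + 0.5Q gives Q* = 28.4, P* = 26.2.
A tax on sellers shifts supply up by 51: 83 - 2Q = 12 + 0.5Q + 51, so Q_t = 8. Buyers pay P_b = 67; sellers receive P_s = P_b - 51 = 16.
The welfare triangle lost has base Q* - Q_t = 20.4 and height t = 51, so DWL = (1/2)(20.4)(51) = 520.2.

520.20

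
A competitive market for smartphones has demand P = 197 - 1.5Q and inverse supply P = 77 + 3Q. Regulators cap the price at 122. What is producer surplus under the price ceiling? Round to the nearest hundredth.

Free-market equilibrium: 197 - 1.5Q = 77 + 3Q gives Q* = 26.6667, P* = 157.
At the ceiling price 122, quantity supplied is (122 - 77)/3 = 15; supply is the short side, so Q = 15 trades at P = 122.
PS is the triangle above supply below 122: (1/2)(15)(122 - 77) = 337.5.

337.50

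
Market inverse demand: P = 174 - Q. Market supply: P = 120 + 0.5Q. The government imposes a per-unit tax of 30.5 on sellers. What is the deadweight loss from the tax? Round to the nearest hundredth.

Without the tax, 174 - Q = 120 + 0.5Q so Q* = 36 and P* = 138.
A tax on sellers shifts supply up by 30.5: 174 - Q = 120 + 0.5Q + 30.5, so Q_t = 15.6667. Buyers pay P_b = 158.3333; sellers receive P_s = P_b - 30.5 = 127.8333.
The welfare triangle lost has base Q* - Q_t = 20.3333 and height t = 30.5, so DWL = (1/2)(20.3333)(30.5) = 310.0833.

310.08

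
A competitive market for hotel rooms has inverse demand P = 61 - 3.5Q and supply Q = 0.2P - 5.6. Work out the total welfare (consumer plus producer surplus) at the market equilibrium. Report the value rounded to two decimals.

64.06

Rewriting supply in inverse form: P = 28 + 5Q.
Setting demand equal to supply, 33 = 8.5Q, so Q* = 3.8824 and P* = 47.4118.
Total surplus is the full triangle between the curves from 0 to Q*: (1/2)(3.8824)(61 - 28) = 64.0588.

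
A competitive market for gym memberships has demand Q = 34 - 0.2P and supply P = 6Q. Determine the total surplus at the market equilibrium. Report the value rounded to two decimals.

1313.64

Rewriting demand in inverse form: P = 170 - 5Q.
Equilibrium: 170 - 5Q = 6Q, so Q* = 15.4545 and P* = 92.7273.
Total surplus is the full triangle between the curves from 0 to Q*: (1/2)(15.4545)(170 - 0) = 1313.6364.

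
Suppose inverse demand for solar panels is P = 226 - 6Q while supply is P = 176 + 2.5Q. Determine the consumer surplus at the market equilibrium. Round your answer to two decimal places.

103.81

Equilibrium: 226 - 6Q = 176 + 2.5Q, so Q* = 5.8824 and P* = 190.7059.
Consumer surplus is the triangle under demand above P*: (1/2)(5.8824)(226 - 190.7059) = (1/2)(5.8824)(35.2941) = 103.8062.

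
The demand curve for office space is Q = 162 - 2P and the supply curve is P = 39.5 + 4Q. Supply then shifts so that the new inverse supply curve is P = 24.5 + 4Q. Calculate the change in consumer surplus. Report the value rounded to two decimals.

Rewriting demand in inverse form: P = 81 - 0.5Q.
Initial equilibrium: Q_0 = 9.2222, P_0 = 76.3889; CS_0 = (1/2)(9.2222)(4.6111) = 21.2623, PS_0 = (1/2)(9.2222)(36.8889) = 170.0988.
New equilibrium: 81 - 0.5Q = 24.5 + 4Q gives Q_1 = 12.5556, P_1 = 74.7222; CS_1 = 39.4105, PS_1 = 315.284.
Change in consumer surplus = 39.4105 - 21.2623 = 18.1481.

18.15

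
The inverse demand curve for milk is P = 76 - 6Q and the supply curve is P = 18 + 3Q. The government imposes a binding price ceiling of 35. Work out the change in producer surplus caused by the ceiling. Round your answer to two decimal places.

-14.13

Without the control, 76 - 6Q = 18 + 3Q so Q* = 6.4444 and P* = 37.3333.
At P = 35, sellers supply (35 - 18)/3 = 5.6667 while buyers want more, so the quantity traded is 5.6667 at price 35.
PS goes from (1/2)(6.4444)(19.3333) = 62.2963 to 48.1667 (computed as (35 - 18)(5.6667) - (1/2)(3)(5.6667)^2), a change of -14.1296.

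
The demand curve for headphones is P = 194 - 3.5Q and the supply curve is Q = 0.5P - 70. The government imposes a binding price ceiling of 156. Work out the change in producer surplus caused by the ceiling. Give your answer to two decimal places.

Rewriting supply in inverse form: P = 140 + 2Q.
Without the control, 194 - 3.5Q = 140 + 2Q so Q* = 9.8182 and P* = 159.6364.
At P = 156, sellers supply (156 - 140)/2 = 8 while buyers want more, so the quantity traded is 8 at price 156.
PS goes from (1/2)(9.8182)(19.6364) = 96.3967 to 64 (computed as (156 - 140)(8) - (1/2)(2)(8)^2), a change of -32.3967.

-32.40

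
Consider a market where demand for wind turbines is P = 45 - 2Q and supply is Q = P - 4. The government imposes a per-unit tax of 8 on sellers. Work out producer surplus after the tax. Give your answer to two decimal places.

Rewriting supply in inverse form: P = 4 + Q.
Without the tax, 45 - 2Q = 4 + Q so Q* = 13.6667 and P* = 17.6667.
With the tax, sellers need 8 more per unit: 45 - 2Q = 4 + Q + 8, so Q_t = 11. Buyers pay P_b = 23; sellers receive P_s = P_b - 8 = 15.
PS = (1/2)(Q_t)(P_s - 4) = (1/2)(11)(11) = 60.5.

60.50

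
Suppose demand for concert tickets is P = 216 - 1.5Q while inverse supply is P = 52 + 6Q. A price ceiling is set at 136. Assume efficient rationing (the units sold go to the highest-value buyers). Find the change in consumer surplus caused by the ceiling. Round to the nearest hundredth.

Without the control, 216 - 1.5Q = 52 + 6Q so Q* = 21.8667 and P* = 183.2.
At P = 136, sellers supply (136 - 52)/6 = 14 while buyers want more, so the quantity traded is 14 at price 136.
CS goes from (1/2)(21.8667)(32.8) = 358.6133 to 973 (computed as (216 - 136)(14) - (1/2)(1.5)(14)^2), a change of 614.3867.

614.39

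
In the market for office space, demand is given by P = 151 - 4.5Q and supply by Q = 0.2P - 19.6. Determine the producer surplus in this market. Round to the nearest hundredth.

Rewriting supply in inverse form: P = 98 + 5Q.
Equilibrium: 151 - 4.5Q = 98 + 5Q, so Q* = 5.5789 and P* = 125.8947.
Producer surplus is the triangle above supply below P*: (1/2)(5.5789)(125.8947 - 98) = (1/2)(5.5789)(27.8947) = 77.8116.

77.81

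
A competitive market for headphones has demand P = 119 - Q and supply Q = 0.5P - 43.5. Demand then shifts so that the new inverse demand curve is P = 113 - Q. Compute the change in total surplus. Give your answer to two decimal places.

Rewriting supply in inverse form: P = 87 + 2Q.
Initial equilibrium: Q_0 = 10.6667, P_0 = 108.3333; CS_0 = (1/2)(10.6667)(10.6667) = 56.8889, PS_0 = (1/2)(10.6667)(21.3333) = 113.7778.
New equilibrium: 113 - Q = 87 + 2Q gives Q_1 = 8.6667, P_1 = 104.3333; CS_1 = 37.5556, PS_1 = 75.1111.
Change in total surplus = (37.5556 + 75.1111) - (56.8889 + 113.7778) = -58.

-58.00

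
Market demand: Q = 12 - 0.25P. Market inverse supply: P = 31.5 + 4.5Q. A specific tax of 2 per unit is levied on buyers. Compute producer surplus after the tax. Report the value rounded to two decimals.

Rewriting demand in inverse form: P = 48 - 4Q.
Without the tax, 48 - 4Q = 31.5 + 4.5Q so Q* = 1.9412 and P* = 40.2353.
With the tax, buyers' net willingness to pay falls by 2: (48 - 2) - 4Q = 31.5 + 4.5Q, so Q_t = 1.7059. Buyers pay P_b = 41.1765; sellers receive P_s = P_b - 2 = 39.1765.
Producer surplus is the triangle above supply below P_s: (1/2)(1.7059)(39.1765 - 31.5) = 6.5476.

6.55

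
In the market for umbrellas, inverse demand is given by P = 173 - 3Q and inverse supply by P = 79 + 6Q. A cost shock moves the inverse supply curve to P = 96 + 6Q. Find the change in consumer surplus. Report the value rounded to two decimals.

-53.83

Initial equilibrium: Q_0 = 10.4444, P_0 = 141.6667; CS_0 = (1/2)(10.4444)(31.3333) = 163.6296, PS_0 = (1/2)(10.4444)(62.6667) = 327.2593.
New equilibrium: 173 - 3Q = 96 + 6Q gives Q_1 = 8.5556, P_1 = 147.3333; CS_1 = 109.7963, PS_1 = 219.5926.
Change in consumer surplus = 109.7963 - 163.6296 = -53.8333.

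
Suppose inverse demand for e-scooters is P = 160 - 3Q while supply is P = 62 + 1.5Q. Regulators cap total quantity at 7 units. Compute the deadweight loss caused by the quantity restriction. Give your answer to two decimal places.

Without the quota, 160 - 3Q = 62 + 1.5Q gives Q* = 21.7778.
At Q = 7 the demand price is 160 - 3(7) = 139 and the supply price is 62 + 1.5(7) = 72.5.
Deadweight loss is the triangle between the curves from 7 to 21.7778: (1/2)(139 - 72.5)(21.7778 - 7) = 491.3611.

491.36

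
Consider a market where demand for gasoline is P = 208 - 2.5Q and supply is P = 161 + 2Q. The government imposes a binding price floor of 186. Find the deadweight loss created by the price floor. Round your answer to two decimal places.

Free-market equilibrium: 208 - 2.5Q = 161 + 2Q gives Q* = 10.4444, P* = 181.8889.
At P = 186, buyers demand (208 - 186)/2.5 = 8.8 while sellers would supply more, so the quantity traded is 8.8 at price 186.
The lost-trades triangle has base Q* - 8.8 = 1.6444 and height equal to the gap between the curves at Q = 8.8, which is 186 - 178.6 = 7.4. DWL = (1/2)(1.6444)(7.4) = 6.0844.

6.08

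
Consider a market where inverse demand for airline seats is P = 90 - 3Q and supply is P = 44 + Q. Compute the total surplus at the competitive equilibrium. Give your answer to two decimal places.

Set 90 - 3Q = 44 + Q, which gives 46 = 4Q, so Q* = 11.5 and P* = 90 - 3(11.5) = 55.5.
Total surplus is the full triangle between the curves from 0 to Q*: (1/2)(11.5)(90 - 44) = 264.5.

264.50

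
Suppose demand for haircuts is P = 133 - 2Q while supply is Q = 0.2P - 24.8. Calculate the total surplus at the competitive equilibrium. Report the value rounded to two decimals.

5.79

Rewriting supply in inverse form: P = 124 + 5Q.
Set 133 - 2Q = 124 + 5Q, which gives 9 = 7Q, so Q* = 1.2857 and P* = 133 - 2(1.2857) = 130.4286.
CS = (1/2)(1.2857)(2.5714) = 1.6531 and PS = (1/2)(1.2857)(6.4286) = 4.1327, so total surplus = 5.7857.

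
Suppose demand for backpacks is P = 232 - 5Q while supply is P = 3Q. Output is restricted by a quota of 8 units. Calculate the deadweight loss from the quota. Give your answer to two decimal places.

Without the quota, 232 - 5Q = 3Q gives Q* = 29.
At Q = 8 the demand price is 232 - 5(8) = 192 and the supply price is 0 + 3(8) = 24.
Deadweight loss is the triangle between the curves from 8 to 29: (1/2)(192 - 24)(29 - 8) = 1764.

1764.00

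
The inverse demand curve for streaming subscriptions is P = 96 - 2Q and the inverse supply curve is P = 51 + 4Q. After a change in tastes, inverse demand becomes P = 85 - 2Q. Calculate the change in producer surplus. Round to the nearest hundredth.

-48.28

Initial equilibrium: Q_0 = 7.5, P_0 = 81; CS_0 = (1/2)(7.5)(15) = 56.25, PS_0 = (1/2)(7.5)(30) = 112.5.
New equilibrium: 85 - 2Q = 51 + 4Q gives Q_1 = 5.6667, P_1 = 73.6667; CS_1 = 32.1111, PS_1 = 64.2222.
Change in producer surplus = 64.2222 - 112.5 = -48.2778.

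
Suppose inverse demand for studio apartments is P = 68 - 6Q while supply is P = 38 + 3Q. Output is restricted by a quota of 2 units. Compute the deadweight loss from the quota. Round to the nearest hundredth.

Without the quota, 68 - 6Q = 38 + 3Q gives Q* = 3.3333.
At Q = 2 the demand price is 68 - 6(2) = 56 and the supply price is 38 + 3(2) = 44.
Deadweight loss is the triangle between the curves from 2 to 3.3333: (1/2)(56 - 44)(3.3333 - 2) = 8.

8.00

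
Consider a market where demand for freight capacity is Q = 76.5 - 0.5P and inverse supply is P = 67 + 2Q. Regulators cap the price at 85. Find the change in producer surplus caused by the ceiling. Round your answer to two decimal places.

Rewriting demand in inverse form: P = 153 - 2Q.
Without the control, 153 - 2Q = 67 + 2Q so Q* = 21.5 and P* = 110.
At the ceiling price 85, quantity supplied is (85 - 67)/2 = 9; supply is the short side, so Q = 9 trades at P = 85.
PS goes from (1/2)(21.5)(43) = 462.25 to 81 (computed as (85 - 67)(9) - (1/2)(2)(9)^2), a change of -381.25.

-381.25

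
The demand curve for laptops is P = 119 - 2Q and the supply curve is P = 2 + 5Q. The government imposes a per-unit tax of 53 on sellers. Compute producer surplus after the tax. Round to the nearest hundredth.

Pre-tax equilibrium: 119 - 2Q = 2 + 5Q gives Q* = 16.7143, P* = 85.5714.
With the tax, sellers need 53 more per unit: 119 - 2Q = 2 + 5Q + 53, so Q_t = 9.1429. Buyers pay P_b = 100.7143; sellers receive P_s = P_b - 53 = 47.7143.
PS = (1/2)(Q_t)(P_s - 2) = (1/2)(9.1429)(45.7143) = 208.9796.

208.98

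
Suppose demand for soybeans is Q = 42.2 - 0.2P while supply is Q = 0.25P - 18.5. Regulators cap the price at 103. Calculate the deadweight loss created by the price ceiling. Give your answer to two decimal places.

Rewriting demand in inverse form: P = 211 - 5Q.
Rewriting supply in inverse form: P = 74 + 4Q.
Free-market equilibrium: 211 - 5Q = 74 + 4Q gives Q* = 15.2222, P* = 134.8889.
At the ceiling price 103, quantity supplied is (103 - 74)/4 = 7.25; supply is the short side, so Q = 7.25 trades at P = 103.
The lost-trades triangle has base Q* - 7.25 = 7.9722 and height equal to the gap between the curves at Q = 7.25, which is 174.75 - 103 = 71.75. DWL = (1/2)(7.9722)(71.75) = 286.0035.

286.00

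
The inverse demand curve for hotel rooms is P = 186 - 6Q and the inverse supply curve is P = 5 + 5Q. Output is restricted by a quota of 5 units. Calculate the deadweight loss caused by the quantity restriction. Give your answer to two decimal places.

Unrestricted equilibrium: Q* = (186 - 5)/(6 + 5) = 16.4545.
At Q = 5 the demand price is 186 - 6(5) = 156 and the supply price is 5 + 5(5) = 30.
Deadweight loss is the triangle between the curves from 5 to 16.4545: (1/2)(156 - 30)(16.4545 - 5) = 721.6364.

721.64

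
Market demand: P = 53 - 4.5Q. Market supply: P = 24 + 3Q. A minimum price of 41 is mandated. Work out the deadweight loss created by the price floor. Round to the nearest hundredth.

5.40

Free-market equilibrium: 53 - 4.5Q = 24 + 3Q gives Q* = 3.8667, P* = 35.6.
At P = 41, buyers demand (53 - 41)/4.5 = 2.6667 while sellers would supply more, so the quantity traded is 2.6667 at price 41.
The lost-trades triangle has base Q* - 2.6667 = 1.2 and height equal to the gap between the curves at Q = 2.6667, which is 41 - 32 = 9. DWL = (1/2)(1.2)(9) = 5.4.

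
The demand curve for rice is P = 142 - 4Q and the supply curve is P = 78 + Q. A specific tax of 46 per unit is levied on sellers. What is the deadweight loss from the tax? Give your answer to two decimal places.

211.60

Pre-tax equilibrium: 142 - 4Q = 78 + Q gives Q* = 12.8, P* = 90.8.
With the tax, sellers need 46 more per unit: 142 - 4Q = 78 + Q + 46, so Q_t = 3.6. Buyers pay P_b = 127.6; sellers receive P_s = P_b - 46 = 81.6.
The welfare triangle lost has base Q* - Q_t = 9.2 and height t = 46, so DWL = (1/2)(9.2)(46) = 211.6.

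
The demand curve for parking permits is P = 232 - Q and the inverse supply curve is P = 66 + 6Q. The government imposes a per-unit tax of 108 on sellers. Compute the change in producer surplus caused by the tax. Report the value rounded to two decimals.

Without the tax, 232 - Q = 66 + 6Q so Q* = 23.7143 and P* = 208.2857.
With the tax, sellers need 108 more per unit: 232 - Q = 66 + 6Q + 108, so Q_t = 8.2857. Buyers pay P_b = 223.7143; sellers receive P_s = P_b - 108 = 115.7143.
Producers lose the trapezoid between P_s and P* out to Q_t plus the triangle from Q_t to Q*: change in PS = 205.9592 - 1687.102 = -1481.1429.

-1481.14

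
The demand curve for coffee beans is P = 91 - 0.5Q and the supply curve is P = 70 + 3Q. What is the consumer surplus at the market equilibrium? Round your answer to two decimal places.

9.00

Equilibrium: 91 - 0.5Q = 70 + 3Q, so Q* = 6 and P* = 88.
The demand choke price is 91, so CS = (1/2)(Q*)(91 - P*) = (1/2)(6)(3) = 9.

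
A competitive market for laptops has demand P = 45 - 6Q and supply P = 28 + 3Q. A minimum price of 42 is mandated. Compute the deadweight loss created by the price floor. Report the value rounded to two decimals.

8.68

Free-market equilibrium: 45 - 6Q = 28 + 3Q gives Q* = 1.8889, P* = 33.6667.
At P = 42, buyers demand (45 - 42)/6 = 0.5 while sellers would supply more, so the quantity traded is 0.5 at price 42.
The lost-trades triangle has base Q* - 0.5 = 1.3889 and height equal to the gap between the curves at Q = 0.5, which is 42 - 29.5 = 12.5. DWL = (1/2)(1.3889)(12.5) = 8.6806.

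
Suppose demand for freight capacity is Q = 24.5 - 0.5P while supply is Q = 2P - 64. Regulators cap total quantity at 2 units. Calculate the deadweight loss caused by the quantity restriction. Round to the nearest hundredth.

Rewriting demand in inverse form: P = 49 - 2Q.
Rewriting supply in inverse form: P = 32 + 0.5Q.
Without the quota, 49 - 2Q = 32 + 0.5Q gives Q* = 6.8.
At Q = 2 the demand price is 49 - 2(2) = 45 and the supply price is 32 + 0.5(2) = 33.
DWL = (1/2)(gap between curves at 2) x (Q* - 2) = (1/2)(12)(4.8) = 28.8.

28.80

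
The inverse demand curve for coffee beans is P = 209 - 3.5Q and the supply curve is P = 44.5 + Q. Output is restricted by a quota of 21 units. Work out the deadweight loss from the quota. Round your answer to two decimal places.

544.44

Unrestricted equilibrium: Q* = (209 - 44.5)/(3.5 + 1) = 36.5556.
At Q = 21 the demand price is 209 - 3.5(21) = 135.5 and the supply price is 44.5 + (21) = 65.5.
Deadweight loss is the triangle between the curves from 21 to 36.5556: (1/2)(135.5 - 65.5)(36.5556 - 21) = 544.4444.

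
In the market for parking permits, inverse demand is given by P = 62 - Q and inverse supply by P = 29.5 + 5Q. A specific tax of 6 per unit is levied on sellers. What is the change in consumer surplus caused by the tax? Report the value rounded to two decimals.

-4.92

Without the tax, 62 - Q = 29.5 + 5Q so Q* = 5.4167 and P* = 56.5833.
A tax on sellers shifts supply up by 6: 62 - Q = 29.5 + 5Q + 6, so Q_t = 4.4167. Buyers pay P_b = 57.5833; sellers receive P_s = P_b - 6 = 51.5833.
Consumers lose the trapezoid between P* and P_b out to Q_t plus the triangle from Q_t to Q*: change in CS = 9.7535 - 14.6701 = -4.9167.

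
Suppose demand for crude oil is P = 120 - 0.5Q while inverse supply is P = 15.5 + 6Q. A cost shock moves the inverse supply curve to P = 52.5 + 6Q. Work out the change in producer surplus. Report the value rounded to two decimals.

Initial equilibrium: Q_0 = 16.0769, P_0 = 111.9615; CS_0 = (1/2)(16.0769)(8.0385) = 64.6169, PS_0 = (1/2)(16.0769)(96.4615) = 775.4024.
New equilibrium: 120 - 0.5Q = 52.5 + 6Q gives Q_1 = 10.3846, P_1 = 114.8077; CS_1 = 26.9601, PS_1 = 323.5207.
Change in producer surplus = 323.5207 - 775.4024 = -451.8817.

-451.88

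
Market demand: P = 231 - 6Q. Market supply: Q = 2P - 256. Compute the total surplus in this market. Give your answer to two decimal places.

Rewriting supply in inverse form: P = 128 + 0.5Q.
Set 231 - 6Q = 128 + 0.5Q, which gives 103 = 6.5Q, so Q* = 15.8462 and P* = 231 - 6(15.8462) = 135.9231.
Total surplus is the full triangle between the curves from 0 to Q*: (1/2)(15.8462)(231 - 128) = 816.0769.

816.08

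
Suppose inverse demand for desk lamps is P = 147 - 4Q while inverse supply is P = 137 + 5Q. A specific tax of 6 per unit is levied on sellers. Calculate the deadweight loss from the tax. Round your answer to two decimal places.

Without the tax, 147 - 4Q = 137 + 5Q so Q* = 1.1111 and P* = 142.5556.
A tax on sellers shifts supply up by 6: 147 - 4Q = 137 + 5Q + 6, so Q_t = 0.4444. Buyers pay P_b = 145.2222; sellers receive P_s = P_b - 6 = 139.2222.
The welfare triangle lost has base Q* - Q_t = 0.6667 and height t = 6, so DWL = (1/2)(0.6667)(6) = 2.

2.00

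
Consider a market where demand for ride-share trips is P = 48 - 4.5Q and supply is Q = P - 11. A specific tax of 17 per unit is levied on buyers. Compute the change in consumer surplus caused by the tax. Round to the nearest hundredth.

-72.07

Rewriting supply in inverse form: P = 11 + Q.
Without the tax, 48 - 4.5Q = 11 + Q so Q* = 6.7273 and P* = 17.7273.
With the tax, buyers' net willingness to pay falls by 17: (48 - 17) - 4.5Q = 11 + Q, so Q_t = 3.6364. Buyers pay P_b = 31.6364; sellers receive P_s = P_b - 17 = 14.6364.
Consumers lose the trapezoid between P* and P_b out to Q_t plus the triangle from Q_t to Q*: change in CS = 29.7521 - 101.8264 = -72.0744.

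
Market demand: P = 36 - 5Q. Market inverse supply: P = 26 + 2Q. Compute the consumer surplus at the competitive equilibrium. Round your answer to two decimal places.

5.10

Equilibrium: 36 - 5Q = 26 + 2Q, so Q* = 1.4286 and P* = 28.8571.
CS is the area between the demand curve and P* from 0 to Q*: (1/2)(1.4286)(7.1429) = 5.102.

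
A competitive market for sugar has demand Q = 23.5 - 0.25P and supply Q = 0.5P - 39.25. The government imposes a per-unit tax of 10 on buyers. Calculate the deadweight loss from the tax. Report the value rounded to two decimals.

Rewriting demand in inverse form: P = 94 - 4Q.
Rewriting supply in inverse form: P = 78.5 + 2Q.
Pre-tax equilibrium: 94 - 4Q = 78.5 + 2Q gives Q* = 2.5833, P* = 83.6667.
With the tax, buyers' net willingness to pay falls by 10: (94 - 10) - 4Q = 78.5 + 2Q, so Q_t = 0.9167. Buyers pay P_b = 90.3333; sellers receive P_s = P_b - 10 = 80.3333.
The welfare triangle lost has base Q* - Q_t = 1.6667 and height t = 10, so DWL = (1/2)(1.6667)(10) = 8.3333.

8.33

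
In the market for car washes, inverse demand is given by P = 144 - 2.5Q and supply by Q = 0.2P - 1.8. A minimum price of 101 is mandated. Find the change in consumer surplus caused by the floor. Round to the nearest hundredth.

-35.20

Rewriting supply in inverse form: P = 9 + 5Q.
Without the control, 144 - 2.5Q = 9 + 5Q so Q* = 18 and P* = 99.
At the floor price 101, quantity demanded is (144 - 101)/2.5 = 17.2; demand is the short side, so Q = 17.2 trades at P = 101.
CS goes from (1/2)(18)(45) = 405 to 369.8 (computed as (144 - 101)(17.2) - (1/2)(2.5)(17.2)^2), a change of -35.2.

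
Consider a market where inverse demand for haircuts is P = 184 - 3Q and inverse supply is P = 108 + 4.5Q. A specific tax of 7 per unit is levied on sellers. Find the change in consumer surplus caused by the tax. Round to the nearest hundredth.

-27.07

Pre-tax equilibrium: 184 - 3Q = 108 + 4.5Q gives Q* = 10.1333, P* = 153.6.
A tax on sellers shifts supply up by 7: 184 - 3Q = 108 + 4.5Q + 7, so Q_t = 9.2. Buyers pay P_b = 156.4; sellers receive P_s = P_b - 7 = 149.4.
Consumers lose the trapezoid between P* and P_b out to Q_t plus the triangle from Q_t to Q*: change in CS = 126.96 - 154.0267 = -27.0667.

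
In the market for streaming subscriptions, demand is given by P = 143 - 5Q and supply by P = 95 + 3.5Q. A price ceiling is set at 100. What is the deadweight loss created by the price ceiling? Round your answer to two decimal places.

75.63

Without the control, 143 - 5Q = 95 + 3.5Q so Q* = 5.6471 and P* = 114.7647.
At the ceiling price 100, quantity supplied is (100 - 95)/3.5 = 1.4286; supply is the short side, so Q = 1.4286 trades at P = 100.
At Q = 1.4286 the demand price is 135.8571 and the supply price is 100. Deadweight loss is the triangle between the curves from 1.4286 to 5.6471: (1/2)(135.8571 - 100)(5.6471 - 1.4286) = 75.6315.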